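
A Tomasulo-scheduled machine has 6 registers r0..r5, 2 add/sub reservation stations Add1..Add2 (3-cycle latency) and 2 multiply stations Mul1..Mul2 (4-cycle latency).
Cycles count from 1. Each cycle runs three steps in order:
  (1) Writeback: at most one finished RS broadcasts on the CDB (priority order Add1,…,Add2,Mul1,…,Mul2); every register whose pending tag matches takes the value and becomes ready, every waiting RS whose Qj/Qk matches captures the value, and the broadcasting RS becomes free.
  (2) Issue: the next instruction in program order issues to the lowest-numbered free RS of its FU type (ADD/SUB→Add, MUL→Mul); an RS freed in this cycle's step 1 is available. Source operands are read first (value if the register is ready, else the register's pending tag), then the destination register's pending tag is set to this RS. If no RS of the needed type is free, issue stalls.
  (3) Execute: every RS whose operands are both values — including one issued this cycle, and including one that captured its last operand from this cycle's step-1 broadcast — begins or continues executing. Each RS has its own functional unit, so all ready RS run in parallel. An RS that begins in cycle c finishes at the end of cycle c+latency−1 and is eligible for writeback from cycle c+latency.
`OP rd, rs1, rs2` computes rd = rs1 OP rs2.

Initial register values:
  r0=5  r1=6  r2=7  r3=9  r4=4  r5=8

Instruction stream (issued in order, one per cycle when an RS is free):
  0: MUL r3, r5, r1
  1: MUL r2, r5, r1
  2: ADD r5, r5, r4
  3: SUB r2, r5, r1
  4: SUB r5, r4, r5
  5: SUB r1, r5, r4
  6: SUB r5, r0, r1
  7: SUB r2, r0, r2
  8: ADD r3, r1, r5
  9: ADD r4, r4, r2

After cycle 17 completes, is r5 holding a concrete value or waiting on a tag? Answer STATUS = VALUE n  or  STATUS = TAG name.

c1: issue MUL r3<-Mul1 | r0:5,r1:6,r2:7,r3:Mul1,r4:4,r5:8
c2: issue MUL r2<-Mul2 | r0:5,r1:6,r2:Mul2,r3:Mul1,r4:4,r5:8
c3: issue ADD r5<-Add1 | r0:5,r1:6,r2:Mul2,r3:Mul1,r4:4,r5:Add1
c4: issue SUB r2<-Add2 | r0:5,r1:6,r2:Add2,r3:Mul1,r4:4,r5:Add1
c5: CDB Mul1=48; stall | r0:5,r1:6,r2:Add2,r3:48,r4:4,r5:Add1
c6: CDB Add1=12; issue SUB r5<-Add1 | r0:5,r1:6,r2:Add2,r3:48,r4:4,r5:Add1
c7: CDB Mul2=48; stall | r0:5,r1:6,r2:Add2,r3:48,r4:4,r5:Add1
c8: stall | r0:5,r1:6,r2:Add2,r3:48,r4:4,r5:Add1
c9: CDB Add1=-8; issue SUB r1<-Add1 | r0:5,r1:Add1,r2:Add2,r3:48,r4:4,r5:-8
c10: CDB Add2=6; issue SUB r5<-Add2 | r0:5,r1:Add1,r2:6,r3:48,r4:4,r5:Add2
c11: stall | r0:5,r1:Add1,r2:6,r3:48,r4:4,r5:Add2
c12: CDB Add1=-12; issue SUB r2<-Add1 | r0:5,r1:-12,r2:Add1,r3:48,r4:4,r5:Add2
c13: stall | r0:5,r1:-12,r2:Add1,r3:48,r4:4,r5:Add2
c14: stall | r0:5,r1:-12,r2:Add1,r3:48,r4:4,r5:Add2
c15: CDB Add1=-1; issue ADD r3<-Add1 | r0:5,r1:-12,r2:-1,r3:Add1,r4:4,r5:Add2
c16: CDB Add2=17; issue ADD r4<-Add2 | r0:5,r1:-12,r2:-1,r3:Add1,r4:Add2,r5:17
c17: - | r0:5,r1:-12,r2:-1,r3:Add1,r4:Add2,r5:17

STATUS = VALUE 17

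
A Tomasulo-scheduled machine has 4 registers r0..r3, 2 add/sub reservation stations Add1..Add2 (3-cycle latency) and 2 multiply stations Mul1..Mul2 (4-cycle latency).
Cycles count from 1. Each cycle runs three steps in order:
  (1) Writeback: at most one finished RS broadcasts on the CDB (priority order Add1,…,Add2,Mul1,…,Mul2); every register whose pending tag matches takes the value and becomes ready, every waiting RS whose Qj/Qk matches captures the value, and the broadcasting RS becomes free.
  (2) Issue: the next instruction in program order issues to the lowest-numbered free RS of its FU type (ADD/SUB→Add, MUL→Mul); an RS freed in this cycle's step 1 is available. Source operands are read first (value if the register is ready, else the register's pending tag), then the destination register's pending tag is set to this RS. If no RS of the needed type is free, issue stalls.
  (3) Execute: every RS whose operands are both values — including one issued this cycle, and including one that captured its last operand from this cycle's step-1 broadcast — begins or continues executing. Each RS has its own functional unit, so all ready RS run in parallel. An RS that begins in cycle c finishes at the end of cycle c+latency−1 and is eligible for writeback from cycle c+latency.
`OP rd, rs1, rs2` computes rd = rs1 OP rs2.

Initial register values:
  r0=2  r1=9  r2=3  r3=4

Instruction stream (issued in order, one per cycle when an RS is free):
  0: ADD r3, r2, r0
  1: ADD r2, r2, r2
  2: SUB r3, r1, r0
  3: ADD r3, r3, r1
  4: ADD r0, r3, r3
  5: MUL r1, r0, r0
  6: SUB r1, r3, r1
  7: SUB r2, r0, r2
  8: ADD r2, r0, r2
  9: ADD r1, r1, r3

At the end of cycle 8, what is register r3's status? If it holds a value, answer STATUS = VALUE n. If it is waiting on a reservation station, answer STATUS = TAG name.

  c1: issue ADD r3<-Add1  regs: r0:2,r1:9,r2:3,r3:Add1
  c2: issue ADD r2<-Add2  regs: r0:2,r1:9,r2:Add2,r3:Add1
  c3: stall  regs: r0:2,r1:9,r2:Add2,r3:Add1
  c4: CDB Add1=5; issue SUB r3<-Add1  regs: r0:2,r1:9,r2:Add2,r3:Add1
  c5: CDB Add2=6; issue ADD r3<-Add2  regs: r0:2,r1:9,r2:6,r3:Add2
  c6: stall  regs: r0:2,r1:9,r2:6,r3:Add2
  c7: CDB Add1=7; issue ADD r0<-Add1  regs: r0:Add1,r1:9,r2:6,r3:Add2
  c8: issue MUL r1<-Mul1  regs: r0:Add1,r1:Mul1,r2:6,r3:Add2

STATUS = TAG Add2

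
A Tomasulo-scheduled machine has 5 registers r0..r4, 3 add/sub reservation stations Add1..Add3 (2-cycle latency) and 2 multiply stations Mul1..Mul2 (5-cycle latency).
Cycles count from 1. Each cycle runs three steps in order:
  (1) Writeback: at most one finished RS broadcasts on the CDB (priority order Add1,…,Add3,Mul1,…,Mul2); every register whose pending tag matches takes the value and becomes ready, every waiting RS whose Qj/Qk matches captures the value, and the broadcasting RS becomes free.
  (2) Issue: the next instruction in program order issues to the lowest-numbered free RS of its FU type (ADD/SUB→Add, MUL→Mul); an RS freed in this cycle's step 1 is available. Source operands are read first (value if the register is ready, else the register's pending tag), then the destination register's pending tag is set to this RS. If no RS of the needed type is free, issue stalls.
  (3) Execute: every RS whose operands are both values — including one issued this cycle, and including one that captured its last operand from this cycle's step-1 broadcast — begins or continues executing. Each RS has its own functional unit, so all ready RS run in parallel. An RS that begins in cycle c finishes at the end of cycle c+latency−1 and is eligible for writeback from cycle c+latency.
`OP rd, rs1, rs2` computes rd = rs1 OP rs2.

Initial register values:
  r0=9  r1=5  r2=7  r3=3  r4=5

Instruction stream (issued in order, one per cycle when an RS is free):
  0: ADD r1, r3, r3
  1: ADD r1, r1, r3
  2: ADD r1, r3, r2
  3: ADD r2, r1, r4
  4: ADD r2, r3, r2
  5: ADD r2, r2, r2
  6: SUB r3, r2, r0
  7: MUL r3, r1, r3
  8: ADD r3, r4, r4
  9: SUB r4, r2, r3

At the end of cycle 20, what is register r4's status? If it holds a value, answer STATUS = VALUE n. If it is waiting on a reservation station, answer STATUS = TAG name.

STATUS = VALUE 26

cycle 1: issue ADD r1<-Add1 // r0:9,r1:Add1,r2:7,r3:3,r4:5
cycle 2: issue ADD r1<-Add2 // r0:9,r1:Add2,r2:7,r3:3,r4:5
cycle 3: CDB Add1=6; issue ADD r1<-Add1 // r0:9,r1:Add1,r2:7,r3:3,r4:5
cycle 4: issue ADD r2<-Add3 // r0:9,r1:Add1,r2:Add3,r3:3,r4:5
cycle 5: CDB Add1=10; issue ADD r2<-Add1 // r0:9,r1:10,r2:Add1,r3:3,r4:5
cycle 6: CDB Add2=9; issue ADD r2<-Add2 // r0:9,r1:10,r2:Add2,r3:3,r4:5
cycle 7: CDB Add3=15; issue SUB r3<-Add3 // r0:9,r1:10,r2:Add2,r3:Add3,r4:5
cycle 8: issue MUL r3<-Mul1 // r0:9,r1:10,r2:Add2,r3:Mul1,r4:5
cycle 9: CDB Add1=18; issue ADD r3<-Add1 // r0:9,r1:10,r2:Add2,r3:Add1,r4:5
cycle 10: stall // r0:9,r1:10,r2:Add2,r3:Add1,r4:5
cycle 11: CDB Add1=10; issue SUB r4<-Add1 // r0:9,r1:10,r2:Add2,r3:10,r4:Add1
cycle 12: CDB Add2=36 // r0:9,r1:10,r2:36,r3:10,r4:Add1
cycle 13: - // r0:9,r1:10,r2:36,r3:10,r4:Add1
cycle 14: CDB Add1=26 // r0:9,r1:10,r2:36,r3:10,r4:26
cycle 15: CDB Add3=27 // r0:9,r1:10,r2:36,r3:10,r4:26
cycle 16: - // r0:9,r1:10,r2:36,r3:10,r4:26
cycle 17: - // r0:9,r1:10,r2:36,r3:10,r4:26
cycle 18: - // r0:9,r1:10,r2:36,r3:10,r4:26
cycle 19: - // r0:9,r1:10,r2:36,r3:10,r4:26
cycle 20: CDB Mul1=270 // r0:9,r1:10,r2:36,r3:10,r4:26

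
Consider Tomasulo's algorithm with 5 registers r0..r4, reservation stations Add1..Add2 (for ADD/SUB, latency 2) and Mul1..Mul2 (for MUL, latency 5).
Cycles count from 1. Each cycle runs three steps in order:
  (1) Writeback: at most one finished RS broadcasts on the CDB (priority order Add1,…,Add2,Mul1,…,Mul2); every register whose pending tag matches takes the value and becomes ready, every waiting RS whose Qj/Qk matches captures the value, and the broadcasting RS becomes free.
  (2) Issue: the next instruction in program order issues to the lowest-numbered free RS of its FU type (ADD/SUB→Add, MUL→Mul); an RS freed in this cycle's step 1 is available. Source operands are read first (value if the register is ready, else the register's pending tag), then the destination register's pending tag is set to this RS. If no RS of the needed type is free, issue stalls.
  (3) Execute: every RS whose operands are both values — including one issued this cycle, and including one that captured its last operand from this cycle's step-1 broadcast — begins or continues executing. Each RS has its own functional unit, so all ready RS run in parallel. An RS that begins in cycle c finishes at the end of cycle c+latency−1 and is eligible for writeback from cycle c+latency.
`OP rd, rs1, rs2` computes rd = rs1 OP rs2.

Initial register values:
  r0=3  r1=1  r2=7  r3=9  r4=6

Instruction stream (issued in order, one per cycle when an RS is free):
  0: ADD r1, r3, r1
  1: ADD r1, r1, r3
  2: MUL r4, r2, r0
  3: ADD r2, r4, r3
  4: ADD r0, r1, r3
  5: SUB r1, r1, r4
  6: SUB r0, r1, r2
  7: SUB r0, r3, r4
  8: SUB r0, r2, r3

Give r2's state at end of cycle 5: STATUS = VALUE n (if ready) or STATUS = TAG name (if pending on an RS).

c1: issue ADD r1<-Add1 | r0:3,r1:Add1,r2:7,r3:9,r4:6
c2: issue ADD r1<-Add2 | r0:3,r1:Add2,r2:7,r3:9,r4:6
c3: CDB Add1=10; issue MUL r4<-Mul1 | r0:3,r1:Add2,r2:7,r3:9,r4:Mul1
c4: issue ADD r2<-Add1 | r0:3,r1:Add2,r2:Add1,r3:9,r4:Mul1
c5: CDB Add2=19; issue ADD r0<-Add2 | r0:Add2,r1:19,r2:Add1,r3:9,r4:Mul1

STATUS = TAG Add1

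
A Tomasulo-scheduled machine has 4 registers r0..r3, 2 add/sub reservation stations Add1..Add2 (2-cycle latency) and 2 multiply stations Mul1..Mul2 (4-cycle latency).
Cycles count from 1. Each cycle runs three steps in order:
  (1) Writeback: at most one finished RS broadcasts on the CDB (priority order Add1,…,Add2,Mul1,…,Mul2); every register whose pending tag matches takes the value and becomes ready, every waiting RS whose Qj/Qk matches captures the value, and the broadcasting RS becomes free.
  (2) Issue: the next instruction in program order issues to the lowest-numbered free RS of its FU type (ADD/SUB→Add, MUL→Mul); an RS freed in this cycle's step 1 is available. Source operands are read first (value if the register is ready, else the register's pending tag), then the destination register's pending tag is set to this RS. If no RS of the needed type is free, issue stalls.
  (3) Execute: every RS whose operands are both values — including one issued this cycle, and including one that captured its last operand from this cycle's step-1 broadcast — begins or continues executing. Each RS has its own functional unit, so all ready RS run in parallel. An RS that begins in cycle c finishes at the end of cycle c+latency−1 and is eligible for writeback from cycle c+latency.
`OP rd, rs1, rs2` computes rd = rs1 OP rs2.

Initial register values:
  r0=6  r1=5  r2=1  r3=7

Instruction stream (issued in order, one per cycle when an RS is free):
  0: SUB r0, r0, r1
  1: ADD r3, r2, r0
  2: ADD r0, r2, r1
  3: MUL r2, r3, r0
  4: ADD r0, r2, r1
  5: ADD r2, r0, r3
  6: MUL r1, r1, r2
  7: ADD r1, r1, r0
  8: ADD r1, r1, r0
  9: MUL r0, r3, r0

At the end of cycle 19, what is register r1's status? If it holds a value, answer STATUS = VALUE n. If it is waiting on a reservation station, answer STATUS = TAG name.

cycle 1: issue SUB r0<-Add1 // r0:Add1,r1:5,r2:1,r3:7
cycle 2: issue ADD r3<-Add2 // r0:Add1,r1:5,r2:1,r3:Add2
cycle 3: CDB Add1=1; issue ADD r0<-Add1 // r0:Add1,r1:5,r2:1,r3:Add2
cycle 4: issue MUL r2<-Mul1 // r0:Add1,r1:5,r2:Mul1,r3:Add2
cycle 5: CDB Add1=6; issue ADD r0<-Add1 // r0:Add1,r1:5,r2:Mul1,r3:Add2
cycle 6: CDB Add2=2; issue ADD r2<-Add2 // r0:Add1,r1:5,r2:Add2,r3:2
cycle 7: issue MUL r1<-Mul2 // r0:Add1,r1:Mul2,r2:Add2,r3:2
cycle 8: stall // r0:Add1,r1:Mul2,r2:Add2,r3:2
cycle 9: stall // r0:Add1,r1:Mul2,r2:Add2,r3:2
cycle 10: CDB Mul1=12; stall // r0:Add1,r1:Mul2,r2:Add2,r3:2
cycle 11: stall // r0:Add1,r1:Mul2,r2:Add2,r3:2
cycle 12: CDB Add1=17; issue ADD r1<-Add1 // r0:17,r1:Add1,r2:Add2,r3:2
cycle 13: stall // r0:17,r1:Add1,r2:Add2,r3:2
cycle 14: CDB Add2=19; issue ADD r1<-Add2 // r0:17,r1:Add2,r2:19,r3:2
cycle 15: issue MUL r0<-Mul1 // r0:Mul1,r1:Add2,r2:19,r3:2
cycle 16: - // r0:Mul1,r1:Add2,r2:19,r3:2
cycle 17: - // r0:Mul1,r1:Add2,r2:19,r3:2
cycle 18: CDB Mul2=95 // r0:Mul1,r1:Add2,r2:19,r3:2
cycle 19: CDB Mul1=34 // r0:34,r1:Add2,r2:19,r3:2

STATUS = TAG Add2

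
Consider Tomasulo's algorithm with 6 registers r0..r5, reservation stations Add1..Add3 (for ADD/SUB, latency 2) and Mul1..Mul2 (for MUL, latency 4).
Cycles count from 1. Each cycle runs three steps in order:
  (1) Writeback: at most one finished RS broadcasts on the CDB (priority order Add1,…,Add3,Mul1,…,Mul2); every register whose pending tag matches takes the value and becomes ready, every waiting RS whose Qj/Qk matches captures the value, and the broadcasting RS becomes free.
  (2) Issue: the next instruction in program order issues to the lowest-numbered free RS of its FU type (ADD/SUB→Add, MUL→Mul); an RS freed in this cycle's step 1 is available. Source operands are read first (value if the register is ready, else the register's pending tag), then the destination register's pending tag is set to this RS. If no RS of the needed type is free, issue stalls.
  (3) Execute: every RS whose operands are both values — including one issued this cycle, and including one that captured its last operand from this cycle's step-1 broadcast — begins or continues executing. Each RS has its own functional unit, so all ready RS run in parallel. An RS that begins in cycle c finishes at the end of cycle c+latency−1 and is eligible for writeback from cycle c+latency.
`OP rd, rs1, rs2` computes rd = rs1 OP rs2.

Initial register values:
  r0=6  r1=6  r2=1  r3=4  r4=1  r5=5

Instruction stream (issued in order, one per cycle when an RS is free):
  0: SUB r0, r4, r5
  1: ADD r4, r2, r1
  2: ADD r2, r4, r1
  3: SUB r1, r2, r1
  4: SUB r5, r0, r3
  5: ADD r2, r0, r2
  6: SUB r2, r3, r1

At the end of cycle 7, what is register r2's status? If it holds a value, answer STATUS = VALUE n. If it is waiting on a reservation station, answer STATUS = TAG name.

STATUS = TAG Add3

cycle 1: issue SUB r0<-Add1 // r0:Add1,r1:6,r2:1,r3:4,r4:1,r5:5
cycle 2: issue ADD r4<-Add2 // r0:Add1,r1:6,r2:1,r3:4,r4:Add2,r5:5
cycle 3: CDB Add1=-4; issue ADD r2<-Add1 // r0:-4,r1:6,r2:Add1,r3:4,r4:Add2,r5:5
cycle 4: CDB Add2=7; issue SUB r1<-Add2 // r0:-4,r1:Add2,r2:Add1,r3:4,r4:7,r5:5
cycle 5: issue SUB r5<-Add3 // r0:-4,r1:Add2,r2:Add1,r3:4,r4:7,r5:Add3
cycle 6: CDB Add1=13; issue ADD r2<-Add1 // r0:-4,r1:Add2,r2:Add1,r3:4,r4:7,r5:Add3
cycle 7: CDB Add3=-8; issue SUB r2<-Add3 // r0:-4,r1:Add2,r2:Add3,r3:4,r4:7,r5:-8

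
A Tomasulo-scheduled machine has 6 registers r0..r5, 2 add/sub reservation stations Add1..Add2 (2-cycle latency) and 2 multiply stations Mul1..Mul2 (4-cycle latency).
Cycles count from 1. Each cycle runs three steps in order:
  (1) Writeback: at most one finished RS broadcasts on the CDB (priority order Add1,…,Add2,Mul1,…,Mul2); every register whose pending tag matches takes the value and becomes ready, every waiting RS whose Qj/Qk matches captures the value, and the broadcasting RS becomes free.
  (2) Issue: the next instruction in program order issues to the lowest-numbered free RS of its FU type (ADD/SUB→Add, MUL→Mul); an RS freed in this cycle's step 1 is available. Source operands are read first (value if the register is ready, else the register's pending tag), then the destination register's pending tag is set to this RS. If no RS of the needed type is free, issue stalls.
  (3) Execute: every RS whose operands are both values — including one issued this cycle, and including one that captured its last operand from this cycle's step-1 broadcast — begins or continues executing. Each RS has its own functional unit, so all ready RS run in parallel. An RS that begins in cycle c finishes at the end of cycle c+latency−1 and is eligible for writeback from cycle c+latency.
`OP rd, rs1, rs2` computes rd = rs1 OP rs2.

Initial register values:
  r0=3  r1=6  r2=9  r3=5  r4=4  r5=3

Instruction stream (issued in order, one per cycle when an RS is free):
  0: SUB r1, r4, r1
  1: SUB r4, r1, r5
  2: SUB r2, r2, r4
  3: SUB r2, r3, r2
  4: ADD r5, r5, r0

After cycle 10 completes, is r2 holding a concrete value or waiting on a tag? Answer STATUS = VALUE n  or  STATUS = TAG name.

c1: issue SUB r1<-Add1 | r0:3,r1:Add1,r2:9,r3:5,r4:4,r5:3
c2: issue SUB r4<-Add2 | r0:3,r1:Add1,r2:9,r3:5,r4:Add2,r5:3
c3: CDB Add1=-2; issue SUB r2<-Add1 | r0:3,r1:-2,r2:Add1,r3:5,r4:Add2,r5:3
c4: stall | r0:3,r1:-2,r2:Add1,r3:5,r4:Add2,r5:3
c5: CDB Add2=-5; issue SUB r2<-Add2 | r0:3,r1:-2,r2:Add2,r3:5,r4:-5,r5:3
c6: stall | r0:3,r1:-2,r2:Add2,r3:5,r4:-5,r5:3
c7: CDB Add1=14; issue ADD r5<-Add1 | r0:3,r1:-2,r2:Add2,r3:5,r4:-5,r5:Add1
c8: - | r0:3,r1:-2,r2:Add2,r3:5,r4:-5,r5:Add1
c9: CDB Add1=6 | r0:3,r1:-2,r2:Add2,r3:5,r4:-5,r5:6
c10: CDB Add2=-9 | r0:3,r1:-2,r2:-9,r3:5,r4:-5,r5:6

STATUS = VALUE -9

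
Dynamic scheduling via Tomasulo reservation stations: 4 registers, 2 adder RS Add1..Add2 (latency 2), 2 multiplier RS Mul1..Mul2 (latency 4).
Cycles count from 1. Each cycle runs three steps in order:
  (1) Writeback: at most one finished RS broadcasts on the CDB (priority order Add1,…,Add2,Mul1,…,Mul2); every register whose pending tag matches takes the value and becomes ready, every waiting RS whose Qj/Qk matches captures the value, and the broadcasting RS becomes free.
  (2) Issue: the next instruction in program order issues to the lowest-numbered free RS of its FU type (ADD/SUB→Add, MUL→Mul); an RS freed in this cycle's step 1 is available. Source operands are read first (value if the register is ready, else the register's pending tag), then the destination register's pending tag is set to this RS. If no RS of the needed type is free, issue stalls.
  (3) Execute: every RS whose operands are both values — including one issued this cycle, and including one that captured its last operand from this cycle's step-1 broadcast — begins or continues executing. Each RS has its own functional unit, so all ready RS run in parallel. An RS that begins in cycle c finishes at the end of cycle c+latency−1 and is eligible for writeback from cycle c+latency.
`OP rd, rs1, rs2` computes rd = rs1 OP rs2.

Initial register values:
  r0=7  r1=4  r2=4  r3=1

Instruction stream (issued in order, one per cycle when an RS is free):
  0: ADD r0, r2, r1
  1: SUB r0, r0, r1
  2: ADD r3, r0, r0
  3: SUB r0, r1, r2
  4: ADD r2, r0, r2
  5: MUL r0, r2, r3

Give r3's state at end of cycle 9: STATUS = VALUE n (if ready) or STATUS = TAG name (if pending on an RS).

STATUS = VALUE 8

c1: issue ADD r0<-Add1 | r0:Add1,r1:4,r2:4,r3:1
c2: issue SUB r0<-Add2 | r0:Add2,r1:4,r2:4,r3:1
c3: CDB Add1=8; issue ADD r3<-Add1 | r0:Add2,r1:4,r2:4,r3:Add1
c4: stall | r0:Add2,r1:4,r2:4,r3:Add1
c5: CDB Add2=4; issue SUB r0<-Add2 | r0:Add2,r1:4,r2:4,r3:Add1
c6: stall | r0:Add2,r1:4,r2:4,r3:Add1
c7: CDB Add1=8; issue ADD r2<-Add1 | r0:Add2,r1:4,r2:Add1,r3:8
c8: CDB Add2=0; issue MUL r0<-Mul1 | r0:Mul1,r1:4,r2:Add1,r3:8
c9: - | r0:Mul1,r1:4,r2:Add1,r3:8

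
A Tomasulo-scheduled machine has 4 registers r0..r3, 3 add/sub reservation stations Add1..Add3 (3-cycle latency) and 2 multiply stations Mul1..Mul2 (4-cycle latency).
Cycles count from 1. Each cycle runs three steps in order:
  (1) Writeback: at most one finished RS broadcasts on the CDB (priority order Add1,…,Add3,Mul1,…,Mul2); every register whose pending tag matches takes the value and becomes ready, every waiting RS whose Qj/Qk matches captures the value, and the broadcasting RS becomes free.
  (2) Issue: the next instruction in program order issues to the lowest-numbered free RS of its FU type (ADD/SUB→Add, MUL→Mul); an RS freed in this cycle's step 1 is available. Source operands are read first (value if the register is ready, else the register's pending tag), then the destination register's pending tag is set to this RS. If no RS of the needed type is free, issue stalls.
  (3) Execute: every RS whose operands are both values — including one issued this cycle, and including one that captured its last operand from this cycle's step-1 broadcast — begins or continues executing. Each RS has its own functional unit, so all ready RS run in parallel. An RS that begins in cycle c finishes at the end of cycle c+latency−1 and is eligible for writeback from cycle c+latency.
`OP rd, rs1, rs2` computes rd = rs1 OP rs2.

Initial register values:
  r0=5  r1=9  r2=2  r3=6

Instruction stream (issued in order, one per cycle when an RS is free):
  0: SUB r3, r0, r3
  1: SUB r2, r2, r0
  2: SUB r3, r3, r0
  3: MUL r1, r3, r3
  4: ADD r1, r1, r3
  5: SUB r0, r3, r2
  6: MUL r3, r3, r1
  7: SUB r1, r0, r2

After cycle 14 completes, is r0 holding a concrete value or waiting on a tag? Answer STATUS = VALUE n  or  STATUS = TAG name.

STATUS = VALUE -3

c1: issue SUB r3<-Add1 | r0:5,r1:9,r2:2,r3:Add1
c2: issue SUB r2<-Add2 | r0:5,r1:9,r2:Add2,r3:Add1
c3: issue SUB r3<-Add3 | r0:5,r1:9,r2:Add2,r3:Add3
c4: CDB Add1=-1; issue MUL r1<-Mul1 | r0:5,r1:Mul1,r2:Add2,r3:Add3
c5: CDB Add2=-3; issue ADD r1<-Add1 | r0:5,r1:Add1,r2:-3,r3:Add3
c6: issue SUB r0<-Add2 | r0:Add2,r1:Add1,r2:-3,r3:Add3
c7: CDB Add3=-6; issue MUL r3<-Mul2 | r0:Add2,r1:Add1,r2:-3,r3:Mul2
c8: issue SUB r1<-Add3 | r0:Add2,r1:Add3,r2:-3,r3:Mul2
c9: - | r0:Add2,r1:Add3,r2:-3,r3:Mul2
c10: CDB Add2=-3 | r0:-3,r1:Add3,r2:-3,r3:Mul2
c11: CDB Mul1=36 | r0:-3,r1:Add3,r2:-3,r3:Mul2
c12: - | r0:-3,r1:Add3,r2:-3,r3:Mul2
c13: CDB Add3=0 | r0:-3,r1:0,r2:-3,r3:Mul2
c14: CDB Add1=30 | r0:-3,r1:0,r2:-3,r3:Mul2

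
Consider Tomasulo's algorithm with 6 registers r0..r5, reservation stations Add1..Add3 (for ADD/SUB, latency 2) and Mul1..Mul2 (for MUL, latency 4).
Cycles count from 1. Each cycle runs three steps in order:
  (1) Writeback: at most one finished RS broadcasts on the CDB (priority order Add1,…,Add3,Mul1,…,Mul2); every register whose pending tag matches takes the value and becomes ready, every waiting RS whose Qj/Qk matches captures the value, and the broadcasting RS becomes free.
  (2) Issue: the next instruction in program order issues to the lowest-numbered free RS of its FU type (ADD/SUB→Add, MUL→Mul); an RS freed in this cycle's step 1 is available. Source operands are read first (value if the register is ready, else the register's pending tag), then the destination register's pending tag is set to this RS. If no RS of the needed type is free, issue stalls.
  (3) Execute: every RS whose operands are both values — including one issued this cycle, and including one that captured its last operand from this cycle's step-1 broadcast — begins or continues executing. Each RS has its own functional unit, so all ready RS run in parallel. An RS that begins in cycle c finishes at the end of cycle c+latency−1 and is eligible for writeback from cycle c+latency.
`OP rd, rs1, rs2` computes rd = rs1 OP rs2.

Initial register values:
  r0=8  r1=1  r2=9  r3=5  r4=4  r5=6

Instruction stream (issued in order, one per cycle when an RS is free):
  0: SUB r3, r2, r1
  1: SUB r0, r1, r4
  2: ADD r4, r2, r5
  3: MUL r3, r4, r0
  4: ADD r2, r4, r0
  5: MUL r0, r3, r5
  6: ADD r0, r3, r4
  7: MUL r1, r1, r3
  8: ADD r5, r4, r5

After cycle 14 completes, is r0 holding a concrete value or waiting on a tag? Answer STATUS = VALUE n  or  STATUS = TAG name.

STATUS = VALUE -30

c1: issue SUB r3<-Add1 | r0:8,r1:1,r2:9,r3:Add1,r4:4,r5:6
c2: issue SUB r0<-Add2 | r0:Add2,r1:1,r2:9,r3:Add1,r4:4,r5:6
c3: CDB Add1=8; issue ADD r4<-Add1 | r0:Add2,r1:1,r2:9,r3:8,r4:Add1,r5:6
c4: CDB Add2=-3; issue MUL r3<-Mul1 | r0:-3,r1:1,r2:9,r3:Mul1,r4:Add1,r5:6
c5: CDB Add1=15; issue ADD r2<-Add1 | r0:-3,r1:1,r2:Add1,r3:Mul1,r4:15,r5:6
c6: issue MUL r0<-Mul2 | r0:Mul2,r1:1,r2:Add1,r3:Mul1,r4:15,r5:6
c7: CDB Add1=12; issue ADD r0<-Add1 | r0:Add1,r1:1,r2:12,r3:Mul1,r4:15,r5:6
c8: stall | r0:Add1,r1:1,r2:12,r3:Mul1,r4:15,r5:6
c9: CDB Mul1=-45; issue MUL r1<-Mul1 | r0:Add1,r1:Mul1,r2:12,r3:-45,r4:15,r5:6
c10: issue ADD r5<-Add2 | r0:Add1,r1:Mul1,r2:12,r3:-45,r4:15,r5:Add2
c11: CDB Add1=-30 | r0:-30,r1:Mul1,r2:12,r3:-45,r4:15,r5:Add2
c12: CDB Add2=21 | r0:-30,r1:Mul1,r2:12,r3:-45,r4:15,r5:21
c13: CDB Mul1=-45 | r0:-30,r1:-45,r2:12,r3:-45,r4:15,r5:21
c14: CDB Mul2=-270 | r0:-30,r1:-45,r2:12,r3:-45,r4:15,r5:21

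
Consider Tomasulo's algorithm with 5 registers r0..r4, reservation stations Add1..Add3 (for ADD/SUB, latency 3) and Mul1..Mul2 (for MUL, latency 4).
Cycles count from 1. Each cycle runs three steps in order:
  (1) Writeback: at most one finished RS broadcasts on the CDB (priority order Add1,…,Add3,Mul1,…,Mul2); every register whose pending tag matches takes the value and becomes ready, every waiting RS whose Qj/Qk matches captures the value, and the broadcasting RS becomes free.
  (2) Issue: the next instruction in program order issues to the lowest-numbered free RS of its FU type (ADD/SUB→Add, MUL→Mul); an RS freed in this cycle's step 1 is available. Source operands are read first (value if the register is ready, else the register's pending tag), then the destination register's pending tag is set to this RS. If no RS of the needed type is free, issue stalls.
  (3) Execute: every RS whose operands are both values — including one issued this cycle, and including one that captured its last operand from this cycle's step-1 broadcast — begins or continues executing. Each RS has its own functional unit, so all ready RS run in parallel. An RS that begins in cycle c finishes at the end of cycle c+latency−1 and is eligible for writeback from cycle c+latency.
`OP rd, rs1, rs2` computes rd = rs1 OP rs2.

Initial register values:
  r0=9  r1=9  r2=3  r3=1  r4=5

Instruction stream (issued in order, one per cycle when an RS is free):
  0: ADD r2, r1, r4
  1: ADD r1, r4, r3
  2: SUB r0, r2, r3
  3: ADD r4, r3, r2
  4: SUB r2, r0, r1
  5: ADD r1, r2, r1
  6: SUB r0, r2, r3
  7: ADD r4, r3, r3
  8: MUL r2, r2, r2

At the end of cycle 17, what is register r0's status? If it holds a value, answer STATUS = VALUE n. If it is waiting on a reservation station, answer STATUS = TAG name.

  c1: issue ADD r2<-Add1  regs: r0:9,r1:9,r2:Add1,r3:1,r4:5
  c2: issue ADD r1<-Add2  regs: r0:9,r1:Add2,r2:Add1,r3:1,r4:5
  c3: issue SUB r0<-Add3  regs: r0:Add3,r1:Add2,r2:Add1,r3:1,r4:5
  c4: CDB Add1=14; issue ADD r4<-Add1  regs: r0:Add3,r1:Add2,r2:14,r3:1,r4:Add1
  c5: CDB Add2=6; issue SUB r2<-Add2  regs: r0:Add3,r1:6,r2:Add2,r3:1,r4:Add1
  c6: stall  regs: r0:Add3,r1:6,r2:Add2,r3:1,r4:Add1
  c7: CDB Add1=15; issue ADD r1<-Add1  regs: r0:Add3,r1:Add1,r2:Add2,r3:1,r4:15
  c8: CDB Add3=13; issue SUB r0<-Add3  regs: r0:Add3,r1:Add1,r2:Add2,r3:1,r4:15
  c9: stall  regs: r0:Add3,r1:Add1,r2:Add2,r3:1,r4:15
  c10: stall  regs: r0:Add3,r1:Add1,r2:Add2,r3:1,r4:15
  c11: CDB Add2=7; issue ADD r4<-Add2  regs: r0:Add3,r1:Add1,r2:7,r3:1,r4:Add2
  c12: issue MUL r2<-Mul1  regs: r0:Add3,r1:Add1,r2:Mul1,r3:1,r4:Add2
  c13: -  regs: r0:Add3,r1:Add1,r2:Mul1,r3:1,r4:Add2
  c14: CDB Add1=13  regs: r0:Add3,r1:13,r2:Mul1,r3:1,r4:Add2
  c15: CDB Add2=2  regs: r0:Add3,r1:13,r2:Mul1,r3:1,r4:2
  c16: CDB Add3=6  regs: r0:6,r1:13,r2:Mul1,r3:1,r4:2
  c17: CDB Mul1=49  regs: r0:6,r1:13,r2:49,r3:1,r4:2

STATUS = VALUE 6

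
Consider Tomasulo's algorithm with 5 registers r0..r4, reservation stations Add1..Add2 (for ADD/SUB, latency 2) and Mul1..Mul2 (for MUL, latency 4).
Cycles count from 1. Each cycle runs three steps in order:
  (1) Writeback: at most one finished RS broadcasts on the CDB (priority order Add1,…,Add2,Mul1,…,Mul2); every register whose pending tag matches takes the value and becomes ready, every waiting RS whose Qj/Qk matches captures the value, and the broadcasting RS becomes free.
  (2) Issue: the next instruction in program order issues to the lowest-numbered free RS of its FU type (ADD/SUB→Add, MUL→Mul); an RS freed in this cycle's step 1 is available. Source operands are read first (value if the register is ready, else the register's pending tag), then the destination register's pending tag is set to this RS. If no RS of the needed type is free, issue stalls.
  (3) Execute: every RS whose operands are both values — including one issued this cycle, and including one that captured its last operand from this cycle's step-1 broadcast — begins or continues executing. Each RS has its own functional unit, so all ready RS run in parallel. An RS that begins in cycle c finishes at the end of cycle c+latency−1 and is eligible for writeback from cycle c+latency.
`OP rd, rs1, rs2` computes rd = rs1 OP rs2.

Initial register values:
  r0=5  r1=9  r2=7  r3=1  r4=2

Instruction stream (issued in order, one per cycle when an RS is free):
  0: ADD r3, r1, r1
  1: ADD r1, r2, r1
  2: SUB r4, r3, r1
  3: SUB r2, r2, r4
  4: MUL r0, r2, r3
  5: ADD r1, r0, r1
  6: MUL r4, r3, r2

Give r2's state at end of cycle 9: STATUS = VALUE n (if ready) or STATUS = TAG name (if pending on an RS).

STATUS = VALUE 5

c1: issue ADD r3<-Add1 | r0:5,r1:9,r2:7,r3:Add1,r4:2
c2: issue ADD r1<-Add2 | r0:5,r1:Add2,r2:7,r3:Add1,r4:2
c3: CDB Add1=18; issue SUB r4<-Add1 | r0:5,r1:Add2,r2:7,r3:18,r4:Add1
c4: CDB Add2=16; issue SUB r2<-Add2 | r0:5,r1:16,r2:Add2,r3:18,r4:Add1
c5: issue MUL r0<-Mul1 | r0:Mul1,r1:16,r2:Add2,r3:18,r4:Add1
c6: CDB Add1=2; issue ADD r1<-Add1 | r0:Mul1,r1:Add1,r2:Add2,r3:18,r4:2
c7: issue MUL r4<-Mul2 | r0:Mul1,r1:Add1,r2:Add2,r3:18,r4:Mul2
c8: CDB Add2=5 | r0:Mul1,r1:Add1,r2:5,r3:18,r4:Mul2
c9: - | r0:Mul1,r1:Add1,r2:5,r3:18,r4:Mul2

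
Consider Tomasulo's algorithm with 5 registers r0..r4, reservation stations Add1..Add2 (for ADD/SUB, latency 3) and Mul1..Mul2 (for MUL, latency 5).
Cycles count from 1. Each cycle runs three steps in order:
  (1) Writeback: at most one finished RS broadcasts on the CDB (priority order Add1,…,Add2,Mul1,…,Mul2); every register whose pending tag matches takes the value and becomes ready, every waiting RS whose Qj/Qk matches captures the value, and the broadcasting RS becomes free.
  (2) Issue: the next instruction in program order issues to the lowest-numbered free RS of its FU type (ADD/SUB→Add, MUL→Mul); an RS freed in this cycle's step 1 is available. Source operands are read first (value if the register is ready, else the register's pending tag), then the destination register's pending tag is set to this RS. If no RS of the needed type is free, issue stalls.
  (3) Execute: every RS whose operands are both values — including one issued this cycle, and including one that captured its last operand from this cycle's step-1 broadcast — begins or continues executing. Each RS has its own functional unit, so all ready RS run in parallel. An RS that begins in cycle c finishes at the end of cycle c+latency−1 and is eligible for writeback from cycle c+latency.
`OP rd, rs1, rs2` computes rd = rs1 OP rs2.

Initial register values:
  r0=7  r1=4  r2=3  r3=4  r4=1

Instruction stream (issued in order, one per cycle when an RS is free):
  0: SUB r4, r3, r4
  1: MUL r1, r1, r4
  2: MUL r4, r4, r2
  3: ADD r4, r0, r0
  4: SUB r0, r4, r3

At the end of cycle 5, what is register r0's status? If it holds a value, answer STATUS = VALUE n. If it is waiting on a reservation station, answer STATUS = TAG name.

c1: issue SUB r4<-Add1 | r0:7,r1:4,r2:3,r3:4,r4:Add1
c2: issue MUL r1<-Mul1 | r0:7,r1:Mul1,r2:3,r3:4,r4:Add1
c3: issue MUL r4<-Mul2 | r0:7,r1:Mul1,r2:3,r3:4,r4:Mul2
c4: CDB Add1=3; issue ADD r4<-Add1 | r0:7,r1:Mul1,r2:3,r3:4,r4:Add1
c5: issue SUB r0<-Add2 | r0:Add2,r1:Mul1,r2:3,r3:4,r4:Add1

STATUS = TAG Add2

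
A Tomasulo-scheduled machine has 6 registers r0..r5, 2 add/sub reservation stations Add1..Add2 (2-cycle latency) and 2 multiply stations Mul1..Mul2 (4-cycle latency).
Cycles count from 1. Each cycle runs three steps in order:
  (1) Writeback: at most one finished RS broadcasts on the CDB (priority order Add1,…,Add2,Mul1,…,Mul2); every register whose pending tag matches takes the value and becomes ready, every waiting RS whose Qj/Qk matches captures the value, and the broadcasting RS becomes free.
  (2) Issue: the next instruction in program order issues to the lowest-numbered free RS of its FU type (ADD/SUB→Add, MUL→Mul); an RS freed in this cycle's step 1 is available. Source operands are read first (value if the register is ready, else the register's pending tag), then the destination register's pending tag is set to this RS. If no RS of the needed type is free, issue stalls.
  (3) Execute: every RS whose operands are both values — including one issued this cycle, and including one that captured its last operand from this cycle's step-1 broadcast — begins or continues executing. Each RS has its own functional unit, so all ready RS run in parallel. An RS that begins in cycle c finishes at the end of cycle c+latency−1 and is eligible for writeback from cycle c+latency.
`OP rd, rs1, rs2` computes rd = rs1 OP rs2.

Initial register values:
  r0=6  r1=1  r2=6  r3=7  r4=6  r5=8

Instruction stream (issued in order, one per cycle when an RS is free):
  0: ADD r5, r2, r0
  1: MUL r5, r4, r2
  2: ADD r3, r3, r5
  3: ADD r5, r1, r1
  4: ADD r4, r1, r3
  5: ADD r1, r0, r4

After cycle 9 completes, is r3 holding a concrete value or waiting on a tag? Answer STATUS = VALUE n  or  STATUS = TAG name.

cycle 1: issue ADD r5<-Add1 // r0:6,r1:1,r2:6,r3:7,r4:6,r5:Add1
cycle 2: issue MUL r5<-Mul1 // r0:6,r1:1,r2:6,r3:7,r4:6,r5:Mul1
cycle 3: CDB Add1=12; issue ADD r3<-Add1 // r0:6,r1:1,r2:6,r3:Add1,r4:6,r5:Mul1
cycle 4: issue ADD r5<-Add2 // r0:6,r1:1,r2:6,r3:Add1,r4:6,r5:Add2
cycle 5: stall // r0:6,r1:1,r2:6,r3:Add1,r4:6,r5:Add2
cycle 6: CDB Add2=2; issue ADD r4<-Add2 // r0:6,r1:1,r2:6,r3:Add1,r4:Add2,r5:2
cycle 7: CDB Mul1=36; stall // r0:6,r1:1,r2:6,r3:Add1,r4:Add2,r5:2
cycle 8: stall // r0:6,r1:1,r2:6,r3:Add1,r4:Add2,r5:2
cycle 9: CDB Add1=43; issue ADD r1<-Add1 // r0:6,r1:Add1,r2:6,r3:43,r4:Add2,r5:2

STATUS = VALUE 43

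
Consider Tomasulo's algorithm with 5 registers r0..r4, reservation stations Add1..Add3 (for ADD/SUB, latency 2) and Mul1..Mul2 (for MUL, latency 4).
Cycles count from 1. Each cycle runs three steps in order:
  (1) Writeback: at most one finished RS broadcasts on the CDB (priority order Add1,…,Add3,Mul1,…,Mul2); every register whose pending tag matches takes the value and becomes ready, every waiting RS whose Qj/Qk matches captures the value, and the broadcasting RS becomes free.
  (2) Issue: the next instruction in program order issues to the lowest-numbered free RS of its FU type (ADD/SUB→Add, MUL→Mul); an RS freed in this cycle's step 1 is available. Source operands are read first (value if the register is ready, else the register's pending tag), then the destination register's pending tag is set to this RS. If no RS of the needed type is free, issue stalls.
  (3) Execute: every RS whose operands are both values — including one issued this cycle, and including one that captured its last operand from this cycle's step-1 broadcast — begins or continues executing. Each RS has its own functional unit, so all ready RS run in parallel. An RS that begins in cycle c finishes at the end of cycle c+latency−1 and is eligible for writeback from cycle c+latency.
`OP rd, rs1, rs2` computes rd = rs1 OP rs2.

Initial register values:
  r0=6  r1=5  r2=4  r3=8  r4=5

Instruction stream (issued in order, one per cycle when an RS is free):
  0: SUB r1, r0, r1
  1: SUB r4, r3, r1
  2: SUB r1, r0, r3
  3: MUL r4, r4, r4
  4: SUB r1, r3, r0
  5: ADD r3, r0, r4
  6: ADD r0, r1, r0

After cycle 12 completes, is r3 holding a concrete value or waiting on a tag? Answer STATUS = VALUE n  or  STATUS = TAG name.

  c1: issue SUB r1<-Add1  regs: r0:6,r1:Add1,r2:4,r3:8,r4:5
  c2: issue SUB r4<-Add2  regs: r0:6,r1:Add1,r2:4,r3:8,r4:Add2
  c3: CDB Add1=1; issue SUB r1<-Add1  regs: r0:6,r1:Add1,r2:4,r3:8,r4:Add2
  c4: issue MUL r4<-Mul1  regs: r0:6,r1:Add1,r2:4,r3:8,r4:Mul1
  c5: CDB Add1=-2; issue SUB r1<-Add1  regs: r0:6,r1:Add1,r2:4,r3:8,r4:Mul1
  c6: CDB Add2=7; issue ADD r3<-Add2  regs: r0:6,r1:Add1,r2:4,r3:Add2,r4:Mul1
  c7: CDB Add1=2; issue ADD r0<-Add1  regs: r0:Add1,r1:2,r2:4,r3:Add2,r4:Mul1
  c8: -  regs: r0:Add1,r1:2,r2:4,r3:Add2,r4:Mul1
  c9: CDB Add1=8  regs: r0:8,r1:2,r2:4,r3:Add2,r4:Mul1
  c10: CDB Mul1=49  regs: r0:8,r1:2,r2:4,r3:Add2,r4:49
  c11: -  regs: r0:8,r1:2,r2:4,r3:Add2,r4:49
  c12: CDB Add2=55  regs: r0:8,r1:2,r2:4,r3:55,r4:49

STATUS = VALUE 55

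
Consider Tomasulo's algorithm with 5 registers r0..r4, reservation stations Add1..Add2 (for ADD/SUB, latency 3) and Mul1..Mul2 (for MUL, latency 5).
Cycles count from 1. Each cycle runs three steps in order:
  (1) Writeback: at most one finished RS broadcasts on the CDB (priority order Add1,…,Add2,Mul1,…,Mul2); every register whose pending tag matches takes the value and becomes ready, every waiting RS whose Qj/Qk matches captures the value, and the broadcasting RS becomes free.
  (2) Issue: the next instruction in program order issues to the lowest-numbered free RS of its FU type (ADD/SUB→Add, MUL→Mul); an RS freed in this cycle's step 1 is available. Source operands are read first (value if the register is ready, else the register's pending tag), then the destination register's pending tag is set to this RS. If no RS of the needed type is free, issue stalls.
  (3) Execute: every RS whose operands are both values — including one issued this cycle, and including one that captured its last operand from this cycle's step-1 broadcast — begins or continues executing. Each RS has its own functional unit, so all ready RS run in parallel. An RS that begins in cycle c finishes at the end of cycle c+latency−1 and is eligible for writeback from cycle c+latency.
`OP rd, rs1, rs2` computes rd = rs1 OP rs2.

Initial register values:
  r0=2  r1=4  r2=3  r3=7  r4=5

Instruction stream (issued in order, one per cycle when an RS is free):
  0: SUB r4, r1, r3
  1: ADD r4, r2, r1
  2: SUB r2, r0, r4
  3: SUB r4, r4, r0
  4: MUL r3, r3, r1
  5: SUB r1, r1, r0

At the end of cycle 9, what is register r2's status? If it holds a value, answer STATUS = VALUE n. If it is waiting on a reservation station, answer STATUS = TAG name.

c1: issue SUB r4<-Add1 | r0:2,r1:4,r2:3,r3:7,r4:Add1
c2: issue ADD r4<-Add2 | r0:2,r1:4,r2:3,r3:7,r4:Add2
c3: stall | r0:2,r1:4,r2:3,r3:7,r4:Add2
c4: CDB Add1=-3; issue SUB r2<-Add1 | r0:2,r1:4,r2:Add1,r3:7,r4:Add2
c5: CDB Add2=7; issue SUB r4<-Add2 | r0:2,r1:4,r2:Add1,r3:7,r4:Add2
c6: issue MUL r3<-Mul1 | r0:2,r1:4,r2:Add1,r3:Mul1,r4:Add2
c7: stall | r0:2,r1:4,r2:Add1,r3:Mul1,r4:Add2
c8: CDB Add1=-5; issue SUB r1<-Add1 | r0:2,r1:Add1,r2:-5,r3:Mul1,r4:Add2
c9: CDB Add2=5 | r0:2,r1:Add1,r2:-5,r3:Mul1,r4:5

STATUS = VALUE -5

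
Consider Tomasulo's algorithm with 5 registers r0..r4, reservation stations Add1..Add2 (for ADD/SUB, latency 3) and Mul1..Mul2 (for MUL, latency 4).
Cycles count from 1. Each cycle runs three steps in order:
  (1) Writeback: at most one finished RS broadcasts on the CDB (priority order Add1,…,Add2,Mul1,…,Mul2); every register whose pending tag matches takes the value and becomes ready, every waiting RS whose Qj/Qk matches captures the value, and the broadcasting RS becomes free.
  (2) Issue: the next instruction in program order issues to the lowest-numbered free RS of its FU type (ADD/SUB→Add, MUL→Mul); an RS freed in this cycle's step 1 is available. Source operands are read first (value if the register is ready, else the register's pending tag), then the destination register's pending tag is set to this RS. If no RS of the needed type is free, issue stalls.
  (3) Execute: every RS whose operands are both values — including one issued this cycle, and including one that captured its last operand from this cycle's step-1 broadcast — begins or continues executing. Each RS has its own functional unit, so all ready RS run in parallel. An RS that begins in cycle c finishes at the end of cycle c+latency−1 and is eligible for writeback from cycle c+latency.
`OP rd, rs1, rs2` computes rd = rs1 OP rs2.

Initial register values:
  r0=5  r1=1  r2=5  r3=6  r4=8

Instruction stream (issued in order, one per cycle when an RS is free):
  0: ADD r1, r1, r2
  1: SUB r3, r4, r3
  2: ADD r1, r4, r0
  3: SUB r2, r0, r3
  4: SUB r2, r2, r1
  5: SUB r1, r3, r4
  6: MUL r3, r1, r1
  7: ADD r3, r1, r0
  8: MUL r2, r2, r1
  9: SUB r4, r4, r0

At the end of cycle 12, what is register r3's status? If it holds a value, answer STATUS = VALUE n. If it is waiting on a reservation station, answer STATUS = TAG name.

  c1: issue ADD r1<-Add1  regs: r0:5,r1:Add1,r2:5,r3:6,r4:8
  c2: issue SUB r3<-Add2  regs: r0:5,r1:Add1,r2:5,r3:Add2,r4:8
  c3: stall  regs: r0:5,r1:Add1,r2:5,r3:Add2,r4:8
  c4: CDB Add1=6; issue ADD r1<-Add1  regs: r0:5,r1:Add1,r2:5,r3:Add2,r4:8
  c5: CDB Add2=2; issue SUB r2<-Add2  regs: r0:5,r1:Add1,r2:Add2,r3:2,r4:8
  c6: stall  regs: r0:5,r1:Add1,r2:Add2,r3:2,r4:8
  c7: CDB Add1=13; issue SUB r2<-Add1  regs: r0:5,r1:13,r2:Add1,r3:2,r4:8
  c8: CDB Add2=3; issue SUB r1<-Add2  regs: r0:5,r1:Add2,r2:Add1,r3:2,r4:8
  c9: issue MUL r3<-Mul1  regs: r0:5,r1:Add2,r2:Add1,r3:Mul1,r4:8
  c10: stall  regs: r0:5,r1:Add2,r2:Add1,r3:Mul1,r4:8
  c11: CDB Add1=-10; issue ADD r3<-Add1  regs: r0:5,r1:Add2,r2:-10,r3:Add1,r4:8
  c12: CDB Add2=-6; issue MUL r2<-Mul2  regs: r0:5,r1:-6,r2:Mul2,r3:Add1,r4:8

STATUS = TAG Add1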